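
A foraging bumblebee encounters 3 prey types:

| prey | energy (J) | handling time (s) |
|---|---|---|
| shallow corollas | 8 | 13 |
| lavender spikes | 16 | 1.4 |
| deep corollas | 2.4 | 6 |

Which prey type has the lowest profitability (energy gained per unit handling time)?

deep corollas

In descending order of E/h:
lavender spikes: 16/1.4 = 11.4 J/s
shallow corollas: 8/13 = 0.615 J/s
deep corollas: 2.4/6 = 0.4 J/s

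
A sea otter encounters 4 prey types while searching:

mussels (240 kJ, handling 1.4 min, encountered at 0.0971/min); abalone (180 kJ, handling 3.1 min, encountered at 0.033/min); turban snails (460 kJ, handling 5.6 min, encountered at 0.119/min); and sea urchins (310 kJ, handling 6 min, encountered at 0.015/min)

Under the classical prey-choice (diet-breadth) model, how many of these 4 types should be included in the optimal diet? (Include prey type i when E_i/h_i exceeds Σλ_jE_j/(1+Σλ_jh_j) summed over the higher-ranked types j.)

4

E/h in descending order: mussels 171, turban snails 82.1, abalone 58.1, sea urchins 51.7 kJ/min. The optimal diet is the largest prefix of this list for which every included type satisfies E_i/h_i > R on the types above it.
Rate on top 1: 20.52. turban snails: 82.1 > 20.52 → include.
Rate on top 2: 43.3. abalone: 58.1 > 43.3 → include.
Rate on top 3: 44.09. sea urchins: 51.7 > 44.09 → include.
Optimal diet: mussels, turban snails, abalone, sea urchins — 4 of 4 types.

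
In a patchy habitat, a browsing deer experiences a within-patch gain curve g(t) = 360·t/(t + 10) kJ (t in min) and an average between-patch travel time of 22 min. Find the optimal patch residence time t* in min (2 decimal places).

14.83 min

By the marginal value theorem, leave when the instantaneous gain rate g'(t) equals the habitat-wide average g(t)/(T + t).
g'(t) = 360·10/(t + 10)². Setting 360·10/(t+10)² = 360t/[(t+10)(22+t)] gives 10(22+t) = t(t+10), so t² = 10×22 = 220.
t* = √220 = 14.83 min.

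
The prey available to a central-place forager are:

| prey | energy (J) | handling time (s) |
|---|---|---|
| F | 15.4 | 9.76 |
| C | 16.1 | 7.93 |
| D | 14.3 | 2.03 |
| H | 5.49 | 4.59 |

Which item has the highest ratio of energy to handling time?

D

Profitability E/h (J/s): F = 15.4/9.76 = 1.58, C = 16.1/7.93 = 2.03, D = 14.3/2.03 = 7.04, H = 5.49/4.59 = 1.2.
Ranked: D > C > F > H.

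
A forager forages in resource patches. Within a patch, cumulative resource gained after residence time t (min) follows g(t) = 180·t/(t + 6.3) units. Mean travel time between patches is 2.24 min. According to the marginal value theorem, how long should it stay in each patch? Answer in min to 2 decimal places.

Maximise g(t)/(T+t): set derivative to zero → g'(t)(T+t) = g(t).
g'(t) = 180·6.3/(t + 6.3)². Setting 180·6.3/(t+6.3)² = 180t/[(t+6.3)(2.24+t)] gives 6.3(2.24+t) = t(t+6.3), so t² = 6.3×2.24 = 14.11.
t* = √14.11 = 3.757 min.

3.76 min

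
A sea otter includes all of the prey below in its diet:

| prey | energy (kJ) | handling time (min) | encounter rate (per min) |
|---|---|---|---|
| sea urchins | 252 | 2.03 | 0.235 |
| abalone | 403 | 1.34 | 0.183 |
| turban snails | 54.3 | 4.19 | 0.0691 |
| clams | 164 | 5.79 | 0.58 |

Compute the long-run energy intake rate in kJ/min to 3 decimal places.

43.173 kJ/min

R = Σλ_iE_i / (1 + Σλ_ih_i)
Numerator: 0.235×252 + 0.183×403 + 0.0691×54.3 + 0.58×164 = 231.8
Denominator: 1 + 0.235×2.03 + 0.183×1.34 + 0.0691×4.19 + 0.58×5.79 = 5.37
R = 231.8/5.37 = 43.17 kJ/min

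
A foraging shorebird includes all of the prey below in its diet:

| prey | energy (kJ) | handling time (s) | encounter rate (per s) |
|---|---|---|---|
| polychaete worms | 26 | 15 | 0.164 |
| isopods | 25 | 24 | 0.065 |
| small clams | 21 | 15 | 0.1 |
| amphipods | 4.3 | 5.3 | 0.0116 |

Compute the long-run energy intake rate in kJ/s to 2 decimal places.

R = (0.164×26 + 0.065×25 + 0.1×21 + 0.0116×4.3) / (1 + 0.164×15 + 0.065×24 + 0.1×15 + 0.0116×5.3) = 8.039/6.581 = 1.221 kJ/s.

1.22 kJ/s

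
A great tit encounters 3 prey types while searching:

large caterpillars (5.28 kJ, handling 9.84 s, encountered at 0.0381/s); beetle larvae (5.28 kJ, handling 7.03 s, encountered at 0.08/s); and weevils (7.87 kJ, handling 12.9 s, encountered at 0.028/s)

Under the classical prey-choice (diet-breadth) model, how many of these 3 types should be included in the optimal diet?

Profitabilities (E/h, kJ/s): beetle larvae 0.751, weevils 0.61, large caterpillars 0.537. Add prey in this order while the next type's profitability exceeds the intake rate on those already taken.
Rate on top 1: 0.2704. weevils: 0.61 > 0.2704 → include.
Rate on top 2: 0.3341. large caterpillars: 0.537 > 0.3341 → include.
Optimal diet: beetle larvae, weevils, large caterpillars — 3 of 3 types.

3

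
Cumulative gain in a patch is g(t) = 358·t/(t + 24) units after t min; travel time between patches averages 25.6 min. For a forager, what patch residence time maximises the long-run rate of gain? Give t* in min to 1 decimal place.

By the marginal value theorem, leave when the instantaneous gain rate g'(t) equals the habitat-wide average g(t)/(T + t).
g'(t) = 358·24/(t + 24)². Setting 358·24/(t+24)² = 358t/[(t+24)(25.6+t)] gives 24(25.6+t) = t(t+24), so t² = 24×25.6 = 614.4.
t* = √614.4 = 24.79 min.

24.8 min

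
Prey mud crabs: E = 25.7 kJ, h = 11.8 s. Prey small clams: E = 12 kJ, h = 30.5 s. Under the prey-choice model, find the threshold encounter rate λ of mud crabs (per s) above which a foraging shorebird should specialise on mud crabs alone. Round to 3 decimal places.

At the threshold, the rate on mud crabs alone equals the profitability of small clams: λ·25.7/(1 + λ·11.8) = 12/30.5 = 0.3934.
Rearranging, λ(25.7 − 0.3934×11.8) = 0.3934, so λ = 0.3934/21.06 = 0.01868 per s.

0.019 per s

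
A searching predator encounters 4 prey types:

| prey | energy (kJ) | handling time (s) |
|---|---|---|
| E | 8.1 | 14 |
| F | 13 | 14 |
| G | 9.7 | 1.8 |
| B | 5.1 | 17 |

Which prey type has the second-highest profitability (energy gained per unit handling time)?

F

Profitability E/h (kJ/s): E = 8.1/14 = 0.579, F = 13/14 = 0.929, G = 9.7/1.8 = 5.39, B = 5.1/17 = 0.3.
Ranked: G > F > E > B.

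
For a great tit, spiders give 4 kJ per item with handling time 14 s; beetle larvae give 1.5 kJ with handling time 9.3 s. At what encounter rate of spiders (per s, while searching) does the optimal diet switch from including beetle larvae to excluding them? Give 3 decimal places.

At the threshold, the rate on spiders alone equals the profitability of beetle larvae: λ·4/(1 + λ·14) = 1.5/9.3 = 0.1613.
Rearranging, λ(4 − 0.1613×14) = 0.1613, so λ = 0.1613/1.742 = 0.09259 per s.

0.093 per s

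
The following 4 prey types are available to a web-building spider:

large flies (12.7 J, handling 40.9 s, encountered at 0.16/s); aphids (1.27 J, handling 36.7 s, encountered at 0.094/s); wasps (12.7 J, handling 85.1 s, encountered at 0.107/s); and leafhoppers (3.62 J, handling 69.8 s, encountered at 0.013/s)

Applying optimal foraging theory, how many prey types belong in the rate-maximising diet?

1

E/h in descending order: large flies 0.311, wasps 0.149, leafhoppers 0.0519, aphids 0.0346 J/s. The optimal diet is the largest prefix of this list for which every included type satisfies E_i/h_i > R on the types above it.
Rate on top 1: 0.2694. wasps: 0.149 < 0.2694 → exclude; stop.
Optimal diet: large flies — 1 of 4 types.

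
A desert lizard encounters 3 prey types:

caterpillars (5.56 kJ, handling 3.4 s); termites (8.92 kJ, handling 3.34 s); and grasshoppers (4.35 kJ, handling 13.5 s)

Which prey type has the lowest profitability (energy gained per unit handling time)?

grasshoppers

In descending order of E/h:
termites: 8.92/3.34 = 2.67 kJ/s
caterpillars: 5.56/3.4 = 1.64 kJ/s
grasshoppers: 4.35/13.5 = 0.322 kJ/s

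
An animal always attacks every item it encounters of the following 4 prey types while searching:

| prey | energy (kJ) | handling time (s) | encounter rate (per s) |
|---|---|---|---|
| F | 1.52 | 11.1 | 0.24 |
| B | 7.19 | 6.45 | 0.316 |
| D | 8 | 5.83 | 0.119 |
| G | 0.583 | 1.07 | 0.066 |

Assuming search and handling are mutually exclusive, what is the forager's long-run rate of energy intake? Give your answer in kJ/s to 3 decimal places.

0.561 kJ/s

R = (0.24×1.52 + 0.316×7.19 + 0.119×8 + 0.066×0.583) / (1 + 0.24×11.1 + 0.316×6.45 + 0.119×5.83 + 0.066×1.07) = 3.627/6.467 = 0.5609 kJ/s.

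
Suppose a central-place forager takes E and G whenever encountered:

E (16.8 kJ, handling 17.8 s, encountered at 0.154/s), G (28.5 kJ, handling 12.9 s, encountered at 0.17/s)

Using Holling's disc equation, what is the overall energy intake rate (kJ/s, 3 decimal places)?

1.252 kJ/s

Energy encountered per unit search time: 0.154×16.8 + 0.17×28.5 = 7.432 kJ/s.
Handling time per unit search time: 0.154×17.8 + 0.17×12.9 = 4.934.
Rate = 7.432/(1 + 4.934) = 1.252 kJ/s.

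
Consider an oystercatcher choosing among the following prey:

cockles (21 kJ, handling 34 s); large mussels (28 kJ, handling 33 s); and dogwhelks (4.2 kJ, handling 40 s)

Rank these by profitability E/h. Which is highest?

In descending order of E/h:
large mussels: 28/33 = 0.848 kJ/s
cockles: 21/34 = 0.618 kJ/s
dogwhelks: 4.2/40 = 0.105 kJ/s

large mussels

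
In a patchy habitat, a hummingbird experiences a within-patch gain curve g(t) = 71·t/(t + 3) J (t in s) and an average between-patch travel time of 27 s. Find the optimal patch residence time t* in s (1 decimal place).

9.0 s

Optimal t* satisfies g'(t*) = g(t*)/(T + t*).
g'(t) = 71·3/(t + 3)². Setting 71·3/(t+3)² = 71t/[(t+3)(27+t)] gives 3(27+t) = t(t+3), so t² = 3×27 = 81.
t* = √81 = 9 s.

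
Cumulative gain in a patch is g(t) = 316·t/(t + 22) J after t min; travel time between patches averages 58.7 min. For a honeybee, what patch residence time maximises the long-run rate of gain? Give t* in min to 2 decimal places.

Maximise g(t)/(T+t): set derivative to zero → g'(t)(T+t) = g(t).
g'(t) = 316·22/(t + 22)². Setting 316·22/(t+22)² = 316t/[(t+22)(58.7+t)] gives 22(58.7+t) = t(t+22), so t² = 22×58.7 = 1291.
t* = √1291 = 35.94 min.

35.94 min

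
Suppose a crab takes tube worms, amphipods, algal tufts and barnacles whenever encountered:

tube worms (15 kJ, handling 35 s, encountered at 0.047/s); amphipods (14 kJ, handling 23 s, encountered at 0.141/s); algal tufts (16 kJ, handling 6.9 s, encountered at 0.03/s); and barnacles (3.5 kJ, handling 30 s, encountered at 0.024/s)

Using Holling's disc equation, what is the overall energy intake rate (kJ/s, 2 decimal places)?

R = (0.047×15 + 0.141×14 + 0.03×16 + 0.024×3.5) / (1 + 0.047×35 + 0.141×23 + 0.03×6.9 + 0.024×30) = 3.243/6.815 = 0.4759 kJ/s.

0.48 kJ/s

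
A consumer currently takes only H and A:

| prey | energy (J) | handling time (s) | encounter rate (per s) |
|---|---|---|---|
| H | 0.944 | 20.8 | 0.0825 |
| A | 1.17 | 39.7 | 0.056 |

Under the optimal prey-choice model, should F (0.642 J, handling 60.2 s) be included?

Intake rate on the current diet: R = (0.0825×0.944 + 0.056×1.17) / (1 + 0.0825×20.8 + 0.056×39.7) = 0.1434/4.939 = 0.02903 J/s.
F: E/h = 0.642/60.2 = 0.01066 J/s.
Since 0.01066 < R, time spent handling F is better spent searching.

No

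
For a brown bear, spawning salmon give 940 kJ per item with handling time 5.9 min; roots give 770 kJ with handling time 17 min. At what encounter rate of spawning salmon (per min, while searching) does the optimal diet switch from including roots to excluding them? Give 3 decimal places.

0.067 per min

Drop roots once their profitability E₂/h₂ falls below the rate achievable on spawning salmon alone: E₂/h₂ = λE₁/(1 + λh₁).
Solve for λ: λE₁h₂ = E₂(1 + λh₁) → λ(E₁h₂ − E₂h₁) = E₂ → λ = E₂/(E₁h₂ − E₂h₁).
λ = 770/(940×17 − 770×5.9) = 770/1.144e+04 = 0.06733 per min.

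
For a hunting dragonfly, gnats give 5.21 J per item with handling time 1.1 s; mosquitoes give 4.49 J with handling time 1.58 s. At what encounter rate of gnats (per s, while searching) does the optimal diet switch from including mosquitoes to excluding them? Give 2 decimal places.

1.36 per s

The zero-one rule: include mosquitoes iff E₂/h₂ > λE₁/(1+λh₁). Equality gives the switch point.
λE₁h₂ = E₂ + λE₂h₁ ⇒ λ = E₂/(E₁h₂ − E₂h₁) = 4.49/(8.232 − 4.939) = 1.364 per s.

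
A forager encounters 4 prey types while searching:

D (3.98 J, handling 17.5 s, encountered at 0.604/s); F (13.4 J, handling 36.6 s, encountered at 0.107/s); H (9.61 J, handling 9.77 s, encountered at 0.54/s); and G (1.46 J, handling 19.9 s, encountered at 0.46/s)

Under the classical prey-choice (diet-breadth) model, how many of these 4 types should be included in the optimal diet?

1

Rank by E/h (J/s): H 0.984, F 0.366, D 0.227, G 0.0734. Include each in turn until the next type's E/h falls below the running intake rate.
Rate on top 1: 0.8269. F: 0.366 < 0.8269 → exclude; stop.
Optimal diet: H — 1 of 4 types.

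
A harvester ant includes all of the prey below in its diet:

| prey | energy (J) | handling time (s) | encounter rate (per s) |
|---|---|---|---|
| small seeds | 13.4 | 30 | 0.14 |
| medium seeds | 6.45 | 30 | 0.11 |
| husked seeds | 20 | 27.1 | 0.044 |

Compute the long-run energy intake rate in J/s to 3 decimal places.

R = Σλ_iE_i / (1 + Σλ_ih_i)
Numerator: 0.14×13.4 + 0.11×6.45 + 0.044×20 = 3.466
Denominator: 1 + 0.14×30 + 0.11×30 + 0.044×27.1 = 9.692
R = 3.466/9.692 = 0.3575 J/s

0.358 J/s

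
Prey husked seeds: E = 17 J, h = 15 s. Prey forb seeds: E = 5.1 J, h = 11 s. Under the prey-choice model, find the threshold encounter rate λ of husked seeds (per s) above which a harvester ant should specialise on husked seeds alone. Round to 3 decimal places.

0.046 per s

Drop forb seeds once their profitability E₂/h₂ falls below the rate achievable on husked seeds alone: E₂/h₂ = λE₁/(1 + λh₁).
Solve for λ: λE₁h₂ = E₂(1 + λh₁) → λ(E₁h₂ − E₂h₁) = E₂ → λ = E₂/(E₁h₂ − E₂h₁).
λ = 5.1/(17×11 − 5.1×15) = 5.1/110.5 = 0.04615 per s.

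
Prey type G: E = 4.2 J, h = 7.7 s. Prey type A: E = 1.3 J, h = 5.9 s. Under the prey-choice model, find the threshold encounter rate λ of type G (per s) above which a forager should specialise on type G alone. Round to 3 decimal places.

Drop type A once their profitability E₂/h₂ falls below the rate achievable on type G alone: E₂/h₂ = λE₁/(1 + λh₁).
Solve for λ: λE₁h₂ = E₂(1 + λh₁) → λ(E₁h₂ − E₂h₁) = E₂ → λ = E₂/(E₁h₂ − E₂h₁).
λ = 1.3/(4.2×5.9 − 1.3×7.7) = 1.3/14.77 = 0.08802 per s.

0.088 per s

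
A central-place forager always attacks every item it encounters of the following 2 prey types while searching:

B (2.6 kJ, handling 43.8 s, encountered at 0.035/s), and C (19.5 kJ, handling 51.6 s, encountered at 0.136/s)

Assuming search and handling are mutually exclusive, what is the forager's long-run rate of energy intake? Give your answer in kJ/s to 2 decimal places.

R = Σλ_iE_i / (1 + Σλ_ih_i)
Numerator: 0.035×2.6 + 0.136×19.5 = 2.743
Denominator: 1 + 0.035×43.8 + 0.136×51.6 = 9.551
R = 2.743/9.551 = 0.2872 kJ/s

0.29 kJ/s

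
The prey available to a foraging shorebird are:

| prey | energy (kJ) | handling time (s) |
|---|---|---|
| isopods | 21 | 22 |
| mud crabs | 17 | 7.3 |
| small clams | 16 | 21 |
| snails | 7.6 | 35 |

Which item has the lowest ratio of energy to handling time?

In descending order of E/h:
mud crabs: 17/7.3 = 2.33 kJ/s
isopods: 21/22 = 0.955 kJ/s
small clams: 16/21 = 0.762 kJ/s
snails: 7.6/35 = 0.217 kJ/s

snails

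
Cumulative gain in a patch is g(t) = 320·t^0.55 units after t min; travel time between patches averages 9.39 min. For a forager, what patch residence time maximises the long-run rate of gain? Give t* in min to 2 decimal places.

11.48 min

Maximise g(t)/(T+t): set derivative to zero → g'(t)(T+t) = g(t).
g'(t) = 0.55·320·t^-0.45. Setting 0.55·320·t^-0.45 = 320·t^0.55/(9.39+t) gives 0.55(9.39+t) = t, so 0.45·t = 0.55×9.39.
t* = 0.55×9.39/0.45 = 11.48 min.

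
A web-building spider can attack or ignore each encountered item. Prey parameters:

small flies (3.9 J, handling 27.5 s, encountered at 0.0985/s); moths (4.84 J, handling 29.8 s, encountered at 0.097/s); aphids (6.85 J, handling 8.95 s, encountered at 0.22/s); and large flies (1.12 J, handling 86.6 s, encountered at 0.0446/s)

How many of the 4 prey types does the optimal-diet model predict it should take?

Rank by E/h (J/s): aphids 0.765, moths 0.162, small flies 0.142, large flies 0.0129. Include each in turn until the next type's E/h falls below the running intake rate.
Rate on top 1: 0.5076. moths: 0.162 < 0.5076 → exclude; stop.
Optimal diet: aphids — 1 of 4 types.

1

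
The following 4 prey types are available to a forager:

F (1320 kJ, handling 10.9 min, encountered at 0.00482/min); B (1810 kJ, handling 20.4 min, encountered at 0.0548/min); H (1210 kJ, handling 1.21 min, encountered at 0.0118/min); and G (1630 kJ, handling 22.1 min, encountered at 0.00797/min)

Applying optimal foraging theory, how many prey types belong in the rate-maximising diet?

4

Rank by E/h (kJ/min): H 1e+03, F 121, B 88.7, G 73.8. Include each in turn until the next type's E/h falls below the running intake rate.
Rate on top 1: 14.08. F: 121 > 14.08 → include.
Rate on top 2: 19.35. B: 88.7 > 19.35 → include.
Rate on top 3: 54.85. G: 73.8 > 54.85 → include.
Optimal diet: H, F, B, G — 4 of 4 types.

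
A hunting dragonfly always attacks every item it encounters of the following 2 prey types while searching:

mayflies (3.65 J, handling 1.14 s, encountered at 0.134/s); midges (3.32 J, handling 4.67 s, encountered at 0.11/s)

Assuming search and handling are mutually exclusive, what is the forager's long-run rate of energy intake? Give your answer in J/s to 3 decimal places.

0.513 J/s

Energy encountered per unit search time: 0.134×3.65 + 0.11×3.32 = 0.8543 J/s.
Handling time per unit search time: 0.134×1.14 + 0.11×4.67 = 0.6665.
Rate = 0.8543/(1 + 0.6665) = 0.5126 J/s.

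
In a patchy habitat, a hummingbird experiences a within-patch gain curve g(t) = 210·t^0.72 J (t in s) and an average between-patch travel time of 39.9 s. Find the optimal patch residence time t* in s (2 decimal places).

102.60 s

Maximise g(t)/(T+t): set derivative to zero → g'(t)(T+t) = g(t).
g'(t) = 0.72·210·t^-0.28. Setting 0.72·210·t^-0.28 = 210·t^0.72/(39.9+t) gives 0.72(39.9+t) = t, so 0.28·t = 0.72×39.9.
t* = 0.72×39.9/0.28 = 102.6 s.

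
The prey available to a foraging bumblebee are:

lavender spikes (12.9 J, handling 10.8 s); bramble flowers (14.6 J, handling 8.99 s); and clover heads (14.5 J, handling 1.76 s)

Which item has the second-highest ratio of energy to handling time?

bramble flowers

In descending order of E/h:
clover heads: 14.5/1.76 = 8.24 J/s
bramble flowers: 14.6/8.99 = 1.62 J/s
lavender spikes: 12.9/10.8 = 1.19 J/s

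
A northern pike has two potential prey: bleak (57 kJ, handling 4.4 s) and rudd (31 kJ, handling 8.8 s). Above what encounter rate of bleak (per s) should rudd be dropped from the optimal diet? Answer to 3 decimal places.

Drop rudd once their profitability E₂/h₂ falls below the rate achievable on bleak alone: E₂/h₂ = λE₁/(1 + λh₁).
Solve for λ: λE₁h₂ = E₂(1 + λh₁) → λ(E₁h₂ − E₂h₁) = E₂ → λ = E₂/(E₁h₂ − E₂h₁).
λ = 31/(57×8.8 − 31×4.4) = 31/365.2 = 0.08488 per s.

0.085 per s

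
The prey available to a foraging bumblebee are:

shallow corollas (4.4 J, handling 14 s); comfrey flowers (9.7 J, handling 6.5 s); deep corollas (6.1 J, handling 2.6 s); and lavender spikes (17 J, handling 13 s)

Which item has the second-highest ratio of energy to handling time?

comfrey flowers

Profitability E/h (J/s): shallow corollas = 4.4/14 = 0.314, comfrey flowers = 9.7/6.5 = 1.49, deep corollas = 6.1/2.6 = 2.35, lavender spikes = 17/13 = 1.31.
Ranked: deep corollas > comfrey flowers > lavender spikes > shallow corollas.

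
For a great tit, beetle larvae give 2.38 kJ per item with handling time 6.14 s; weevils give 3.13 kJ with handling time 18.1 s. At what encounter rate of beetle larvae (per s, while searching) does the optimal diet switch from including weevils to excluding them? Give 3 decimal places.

The zero-one rule: include weevils iff E₂/h₂ > λE₁/(1+λh₁). Equality gives the switch point.
λE₁h₂ = E₂ + λE₂h₁ ⇒ λ = E₂/(E₁h₂ − E₂h₁) = 3.13/(43.08 − 19.22) = 0.1312 per s.

0.131 per s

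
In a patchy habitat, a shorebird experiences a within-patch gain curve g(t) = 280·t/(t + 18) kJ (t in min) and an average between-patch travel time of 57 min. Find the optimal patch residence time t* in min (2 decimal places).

32.03 min

Optimal t* satisfies g'(t*) = g(t*)/(T + t*).
g'(t) = 280·18/(t + 18)². Setting 280·18/(t+18)² = 280t/[(t+18)(57+t)] gives 18(57+t) = t(t+18), so t² = 18×57 = 1026.
t* = √1026 = 32.03 min.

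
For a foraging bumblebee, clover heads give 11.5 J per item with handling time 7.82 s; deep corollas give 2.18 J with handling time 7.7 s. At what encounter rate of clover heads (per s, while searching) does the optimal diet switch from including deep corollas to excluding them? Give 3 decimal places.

The zero-one rule: include deep corollas iff E₂/h₂ > λE₁/(1+λh₁). Equality gives the switch point.
λE₁h₂ = E₂ + λE₂h₁ ⇒ λ = E₂/(E₁h₂ − E₂h₁) = 2.18/(88.55 − 17.05) = 0.03049 per s.

0.030 per s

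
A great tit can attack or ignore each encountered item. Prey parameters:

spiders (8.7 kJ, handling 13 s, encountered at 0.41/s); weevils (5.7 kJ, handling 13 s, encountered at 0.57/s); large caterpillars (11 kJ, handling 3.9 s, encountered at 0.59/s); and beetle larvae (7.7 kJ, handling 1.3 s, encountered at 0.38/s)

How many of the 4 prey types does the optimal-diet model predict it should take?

E/h in descending order: beetle larvae 5.92, large caterpillars 2.82, spiders 0.669, weevils 0.438 kJ/s. The optimal diet is the largest prefix of this list for which every included type satisfies E_i/h_i > R on the types above it.
Rate on top 1: 1.959. large caterpillars: 2.82 > 1.959 → include.
Rate on top 2: 2.481. spiders: 0.669 < 2.481 → exclude; stop.
Optimal diet: beetle larvae, large caterpillars — 2 of 4 types.

2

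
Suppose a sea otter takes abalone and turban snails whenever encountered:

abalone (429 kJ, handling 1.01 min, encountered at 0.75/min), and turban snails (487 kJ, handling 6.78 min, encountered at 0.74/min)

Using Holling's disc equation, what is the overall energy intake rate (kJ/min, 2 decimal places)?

100.69 kJ/min

Energy encountered per unit search time: 0.75×429 + 0.74×487 = 682.1 kJ/min.
Handling time per unit search time: 0.75×1.01 + 0.74×6.78 = 5.775.
Rate = 682.1/(1 + 5.775) = 100.7 kJ/min.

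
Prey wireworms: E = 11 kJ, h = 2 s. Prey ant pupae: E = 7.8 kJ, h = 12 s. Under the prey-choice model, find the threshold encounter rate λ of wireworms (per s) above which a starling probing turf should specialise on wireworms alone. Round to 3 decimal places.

0.067 per s

At the threshold, the rate on wireworms alone equals the profitability of ant pupae: λ·11/(1 + λ·2) = 7.8/12 = 0.65.
Rearranging, λ(11 − 0.65×2) = 0.65, so λ = 0.65/9.7 = 0.06701 per s.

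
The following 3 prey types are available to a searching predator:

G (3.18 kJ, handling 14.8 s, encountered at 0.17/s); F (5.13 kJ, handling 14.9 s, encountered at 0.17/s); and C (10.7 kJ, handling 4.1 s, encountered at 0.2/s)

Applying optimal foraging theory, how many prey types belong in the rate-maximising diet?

Profitabilities (E/h, kJ/s): C 2.61, F 0.344, G 0.215. Add prey in this order while the next type's profitability exceeds the intake rate on those already taken.
Rate on top 1: 1.176. F: 0.344 < 1.176 → exclude; stop.
Optimal diet: C — 1 of 3 types.

1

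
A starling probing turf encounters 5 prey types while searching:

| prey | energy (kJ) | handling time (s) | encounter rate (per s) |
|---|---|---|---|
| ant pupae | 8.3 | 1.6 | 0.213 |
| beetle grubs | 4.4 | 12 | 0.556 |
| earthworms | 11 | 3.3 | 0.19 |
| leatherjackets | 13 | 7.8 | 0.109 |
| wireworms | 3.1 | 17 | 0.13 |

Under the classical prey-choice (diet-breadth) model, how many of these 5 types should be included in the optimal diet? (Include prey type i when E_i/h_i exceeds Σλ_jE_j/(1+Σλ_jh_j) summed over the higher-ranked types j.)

2

Profitabilities (E/h, kJ/s): ant pupae 5.19, earthworms 3.33, leatherjackets 1.67, beetle grubs 0.367, wireworms 0.182. Add prey in this order while the next type's profitability exceeds the intake rate on those already taken.
Rate on top 1: 1.319. earthworms: 3.33 > 1.319 → include.
Rate on top 2: 1.961. leatherjackets: 1.67 < 1.961 → exclude; stop.
Optimal diet: ant pupae, earthworms — 2 of 5 types.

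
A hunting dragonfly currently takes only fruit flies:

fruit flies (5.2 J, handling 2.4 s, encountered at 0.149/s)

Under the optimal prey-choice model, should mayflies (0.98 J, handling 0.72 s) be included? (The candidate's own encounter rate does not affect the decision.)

Current rate: (0.149×5.2)/(1 + 0.149×2.4) = 0.5707 J/s.
mayflies: E/h = 0.98/0.72 = 1.361 J/s.
1.361 > 0.5707, so adding mayflies raises the average — include it.

Yes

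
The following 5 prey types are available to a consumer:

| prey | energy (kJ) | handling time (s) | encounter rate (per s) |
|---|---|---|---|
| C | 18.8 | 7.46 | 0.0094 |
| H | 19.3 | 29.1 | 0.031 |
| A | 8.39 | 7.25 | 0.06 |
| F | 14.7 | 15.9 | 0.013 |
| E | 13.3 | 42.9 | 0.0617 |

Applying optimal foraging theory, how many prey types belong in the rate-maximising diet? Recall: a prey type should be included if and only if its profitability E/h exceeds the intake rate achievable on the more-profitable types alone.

4

Rank by E/h (kJ/s): C 2.52, A 1.16, F 0.925, H 0.663, E 0.31. Include each in turn until the next type's E/h falls below the running intake rate.
Rate on top 1: 0.1651. A: 1.16 > 0.1651 → include.
Rate on top 2: 0.4519. F: 0.925 > 0.4519 → include.
Rate on top 3: 0.5089. H: 0.663 > 0.5089 → include.
Rate on top 4: 0.5622. E: 0.31 < 0.5622 → exclude; stop.
Optimal diet: C, A, F, H — 4 of 5 types.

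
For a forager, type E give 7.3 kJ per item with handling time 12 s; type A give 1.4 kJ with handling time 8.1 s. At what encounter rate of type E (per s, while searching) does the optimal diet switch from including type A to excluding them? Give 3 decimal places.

Drop type A once their profitability E₂/h₂ falls below the rate achievable on type E alone: E₂/h₂ = λE₁/(1 + λh₁).
Solve for λ: λE₁h₂ = E₂(1 + λh₁) → λ(E₁h₂ − E₂h₁) = E₂ → λ = E₂/(E₁h₂ − E₂h₁).
λ = 1.4/(7.3×8.1 − 1.4×12) = 1.4/42.33 = 0.03307 per s.

0.033 per s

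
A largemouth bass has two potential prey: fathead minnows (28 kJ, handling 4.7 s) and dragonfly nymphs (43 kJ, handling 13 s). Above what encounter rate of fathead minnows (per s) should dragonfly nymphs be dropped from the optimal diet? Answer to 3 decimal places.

The zero-one rule: include dragonfly nymphs iff E₂/h₂ > λE₁/(1+λh₁). Equality gives the switch point.
λE₁h₂ = E₂ + λE₂h₁ ⇒ λ = E₂/(E₁h₂ − E₂h₁) = 43/(364 − 202.1) = 0.2656 per s.

0.266 per s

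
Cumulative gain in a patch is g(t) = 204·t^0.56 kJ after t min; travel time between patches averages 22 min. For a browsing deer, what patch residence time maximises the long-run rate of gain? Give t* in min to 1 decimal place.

28.0 min

Optimal t* satisfies g'(t*) = g(t*)/(T + t*).
g'(t) = 0.56·204·t^-0.44. Setting 0.56·204·t^-0.44 = 204·t^0.56/(22+t) gives 0.56(22+t) = t, so 0.44·t = 0.56×22.
t* = 0.56×22/0.44 = 28 min.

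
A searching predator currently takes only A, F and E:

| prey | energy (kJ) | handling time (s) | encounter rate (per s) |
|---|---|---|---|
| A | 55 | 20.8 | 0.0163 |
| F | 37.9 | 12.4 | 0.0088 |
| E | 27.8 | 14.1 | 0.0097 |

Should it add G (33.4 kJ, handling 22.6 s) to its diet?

On A, F and E alone, R = ΣλE/(1+Σλh) = 1.5/1.585 = 0.9462 kJ/s.
G: E/h = 33.4/22.6 = 1.478 kJ/s.
1.478 > 0.9462, so adding G raises the average — include it.

Yes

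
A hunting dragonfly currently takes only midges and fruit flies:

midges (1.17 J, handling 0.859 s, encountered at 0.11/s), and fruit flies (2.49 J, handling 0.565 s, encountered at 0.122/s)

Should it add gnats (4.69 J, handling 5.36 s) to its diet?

Yes

On midges and fruit flies alone, R = ΣλE/(1+Σλh) = 0.4325/1.163 = 0.3717 J/s.
Profitability of gnats: 4.69/5.36 = 0.875 J/s.
Since 0.875 > R, including gnats increases the long-run rate.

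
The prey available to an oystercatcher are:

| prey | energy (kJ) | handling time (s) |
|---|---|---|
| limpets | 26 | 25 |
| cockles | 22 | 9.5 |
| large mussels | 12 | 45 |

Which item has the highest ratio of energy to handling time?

cockles

In descending order of E/h:
cockles: 22/9.5 = 2.32 kJ/s
limpets: 26/25 = 1.04 kJ/s
large mussels: 12/45 = 0.267 kJ/s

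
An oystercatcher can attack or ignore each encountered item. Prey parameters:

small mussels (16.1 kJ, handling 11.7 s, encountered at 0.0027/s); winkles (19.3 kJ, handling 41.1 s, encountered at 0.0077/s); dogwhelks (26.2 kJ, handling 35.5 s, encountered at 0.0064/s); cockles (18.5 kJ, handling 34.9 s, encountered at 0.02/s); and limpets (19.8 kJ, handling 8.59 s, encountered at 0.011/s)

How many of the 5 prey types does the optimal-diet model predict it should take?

5

E/h in descending order: limpets 2.31, small mussels 1.38, dogwhelks 0.738, cockles 0.53, winkles 0.47 kJ/s. The optimal diet is the largest prefix of this list for which every included type satisfies E_i/h_i > R on the types above it.
Rate on top 1: 0.199. small mussels: 1.38 > 0.199 → include.
Rate on top 2: 0.232. dogwhelks: 0.738 > 0.232 → include.
Rate on top 3: 0.317. cockles: 0.53 > 0.317 → include.
Rate on top 4: 0.3895. winkles: 0.47 > 0.3895 → include.
Optimal diet: limpets, small mussels, dogwhelks, cockles, winkles — 5 of 5 types.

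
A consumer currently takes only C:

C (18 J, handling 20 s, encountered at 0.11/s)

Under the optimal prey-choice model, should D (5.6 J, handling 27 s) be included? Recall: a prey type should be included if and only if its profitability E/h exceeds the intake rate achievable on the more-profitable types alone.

Intake rate on the current diet: R = (0.11×18) / (1 + 0.11×20) = 1.98/3.2 = 0.6187 J/s.
Profitability of D: 5.6/27 = 0.2074 J/s.
Since 0.2074 < R, time spent handling D is better spent searching.

No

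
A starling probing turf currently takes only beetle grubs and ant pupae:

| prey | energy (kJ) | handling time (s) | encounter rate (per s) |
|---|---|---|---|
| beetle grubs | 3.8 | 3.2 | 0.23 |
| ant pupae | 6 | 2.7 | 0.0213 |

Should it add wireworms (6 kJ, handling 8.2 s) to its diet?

Yes

Intake rate on the current diet: R = (0.23×3.8 + 0.0213×6) / (1 + 0.23×3.2 + 0.0213×2.7) = 1.002/1.794 = 0.5586 kJ/s.
Profitability of wireworms: 6/8.2 = 0.7317 kJ/s.
Since 0.7317 > R, including wireworms increases the long-run rate.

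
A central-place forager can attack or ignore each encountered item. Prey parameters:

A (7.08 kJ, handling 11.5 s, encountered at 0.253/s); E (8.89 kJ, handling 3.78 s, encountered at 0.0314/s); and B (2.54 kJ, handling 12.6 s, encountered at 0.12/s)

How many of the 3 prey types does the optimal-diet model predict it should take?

2

Rank by E/h (kJ/s): E 2.35, A 0.616, B 0.202. Include each in turn until the next type's E/h falls below the running intake rate.
Rate on top 1: 0.2495. A: 0.616 > 0.2495 → include.
Rate on top 2: 0.514. B: 0.202 < 0.514 → exclude; stop.
Optimal diet: E, A — 2 of 3 types.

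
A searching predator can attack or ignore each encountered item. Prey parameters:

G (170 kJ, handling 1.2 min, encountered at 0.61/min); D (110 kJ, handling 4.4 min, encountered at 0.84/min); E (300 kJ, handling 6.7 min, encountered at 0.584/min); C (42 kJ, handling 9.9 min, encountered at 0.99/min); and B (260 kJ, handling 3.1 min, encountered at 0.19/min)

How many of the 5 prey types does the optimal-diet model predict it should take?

E/h in descending order: G 142, B 83.9, E 44.8, D 25, C 4.24 kJ/min. The optimal diet is the largest prefix of this list for which every included type satisfies E_i/h_i > R on the types above it.
Rate on top 1: 59.87. B: 83.9 > 59.87 → include.
Rate on top 2: 65.96. E: 44.8 < 65.96 → exclude; stop.
Optimal diet: G, B — 2 of 5 types.

2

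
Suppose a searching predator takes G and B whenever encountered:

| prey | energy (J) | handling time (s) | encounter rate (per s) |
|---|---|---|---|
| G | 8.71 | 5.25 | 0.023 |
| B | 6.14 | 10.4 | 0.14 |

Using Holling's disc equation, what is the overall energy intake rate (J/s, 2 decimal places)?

0.41 J/s

R = (0.023×8.71 + 0.14×6.14) / (1 + 0.023×5.25 + 0.14×10.4) = 1.06/2.577 = 0.4113 J/s.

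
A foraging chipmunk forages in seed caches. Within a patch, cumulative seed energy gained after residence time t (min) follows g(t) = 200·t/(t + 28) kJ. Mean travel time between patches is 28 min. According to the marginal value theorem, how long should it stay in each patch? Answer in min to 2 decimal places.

28.00 min

Maximise g(t)/(T+t): set derivative to zero → g'(t)(T+t) = g(t).
g'(t) = 200·28/(t + 28)². Setting 200·28/(t+28)² = 200t/[(t+28)(28+t)] gives 28(28+t) = t(t+28), so t² = 28×28 = 784.
t* = √784 = 28 min.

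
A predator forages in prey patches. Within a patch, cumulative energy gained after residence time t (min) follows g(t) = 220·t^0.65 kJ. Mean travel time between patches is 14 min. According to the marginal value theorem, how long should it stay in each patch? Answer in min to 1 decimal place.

26.0 min

Maximise g(t)/(T+t): set derivative to zero → g'(t)(T+t) = g(t).
g'(t) = 0.65·220·t^-0.35. Setting 0.65·220·t^-0.35 = 220·t^0.65/(14+t) gives 0.65(14+t) = t, so 0.35·t = 0.65×14.
t* = 0.65×14/0.35 = 26 min.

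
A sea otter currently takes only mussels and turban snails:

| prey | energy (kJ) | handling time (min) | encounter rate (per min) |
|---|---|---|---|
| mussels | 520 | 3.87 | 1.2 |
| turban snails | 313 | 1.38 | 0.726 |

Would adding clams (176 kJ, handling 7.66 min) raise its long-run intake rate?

On mussels and turban snails alone, R = ΣλE/(1+Σλh) = 851.2/6.646 = 128.1 kJ/min.
clams: E/h = 176/7.66 = 22.98 kJ/min.
Since 22.98 < R, time spent handling clams is better spent searching.

No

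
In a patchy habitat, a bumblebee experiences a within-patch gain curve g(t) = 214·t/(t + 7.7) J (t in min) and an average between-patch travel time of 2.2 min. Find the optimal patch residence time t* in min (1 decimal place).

Optimal t* satisfies g'(t*) = g(t*)/(T + t*).
g'(t) = 214·7.7/(t + 7.7)². Setting 214·7.7/(t+7.7)² = 214t/[(t+7.7)(2.2+t)] gives 7.7(2.2+t) = t(t+7.7), so t² = 7.7×2.2 = 16.94.
t* = √16.94 = 4.116 min.

4.1 min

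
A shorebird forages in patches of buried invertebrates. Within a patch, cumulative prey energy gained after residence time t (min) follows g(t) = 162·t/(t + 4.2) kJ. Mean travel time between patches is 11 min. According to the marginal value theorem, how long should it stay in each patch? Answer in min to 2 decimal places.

Optimal t* satisfies g'(t*) = g(t*)/(T + t*).
g'(t) = 162·4.2/(t + 4.2)². Setting 162·4.2/(t+4.2)² = 162t/[(t+4.2)(11+t)] gives 4.2(11+t) = t(t+4.2), so t² = 4.2×11 = 46.2.
t* = √46.2 = 6.797 min.

6.80 min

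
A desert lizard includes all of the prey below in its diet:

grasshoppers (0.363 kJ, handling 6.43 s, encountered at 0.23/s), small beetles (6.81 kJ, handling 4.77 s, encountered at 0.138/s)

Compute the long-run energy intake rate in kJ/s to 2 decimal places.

0.33 kJ/s

R = Σλ_iE_i / (1 + Σλ_ih_i)
Numerator: 0.23×0.363 + 0.138×6.81 = 1.023
Denominator: 1 + 0.23×6.43 + 0.138×4.77 = 3.137
R = 1.023/3.137 = 0.3262 kJ/s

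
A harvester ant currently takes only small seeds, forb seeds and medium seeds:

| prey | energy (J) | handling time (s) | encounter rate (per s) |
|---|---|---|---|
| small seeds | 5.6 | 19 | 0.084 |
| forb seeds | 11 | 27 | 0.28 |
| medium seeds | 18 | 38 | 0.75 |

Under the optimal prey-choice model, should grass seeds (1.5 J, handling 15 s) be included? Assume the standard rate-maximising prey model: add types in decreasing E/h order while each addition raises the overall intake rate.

No

On small seeds, forb seeds and medium seeds alone, R = ΣλE/(1+Σλh) = 17.05/38.66 = 0.4411 J/s.
Profitability of grass seeds: 1.5/15 = 0.1 J/s.
Since 0.1 < R, time spent handling grass seeds is better spent searching.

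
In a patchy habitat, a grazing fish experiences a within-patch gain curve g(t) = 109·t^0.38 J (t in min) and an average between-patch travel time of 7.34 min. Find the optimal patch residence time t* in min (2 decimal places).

4.50 min

By the marginal value theorem, leave when the instantaneous gain rate g'(t) equals the habitat-wide average g(t)/(T + t).
g'(t) = 0.38·109·t^-0.62. Setting 0.38·109·t^-0.62 = 109·t^0.38/(7.34+t) gives 0.38(7.34+t) = t, so 0.62·t = 0.38×7.34.
t* = 0.38×7.34/0.62 = 4.499 min.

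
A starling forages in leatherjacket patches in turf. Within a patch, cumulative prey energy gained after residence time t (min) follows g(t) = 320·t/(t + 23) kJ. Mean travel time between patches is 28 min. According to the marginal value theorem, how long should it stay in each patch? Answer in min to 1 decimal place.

By the marginal value theorem, leave when the instantaneous gain rate g'(t) equals the habitat-wide average g(t)/(T + t).
g'(t) = 320·23/(t + 23)². Setting 320·23/(t+23)² = 320t/[(t+23)(28+t)] gives 23(28+t) = t(t+23), so t² = 23×28 = 644.
t* = √644 = 25.38 min.

25.4 min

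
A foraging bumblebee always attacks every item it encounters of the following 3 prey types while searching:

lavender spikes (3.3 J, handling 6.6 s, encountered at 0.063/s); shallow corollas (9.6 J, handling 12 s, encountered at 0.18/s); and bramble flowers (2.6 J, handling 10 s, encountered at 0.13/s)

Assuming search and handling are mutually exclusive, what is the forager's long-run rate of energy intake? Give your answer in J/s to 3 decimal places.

0.466 J/s

R = Σλ_iE_i / (1 + Σλ_ih_i)
Numerator: 0.063×3.3 + 0.18×9.6 + 0.13×2.6 = 2.274
Denominator: 1 + 0.063×6.6 + 0.18×12 + 0.13×10 = 4.876
R = 2.274/4.876 = 0.4664 J/s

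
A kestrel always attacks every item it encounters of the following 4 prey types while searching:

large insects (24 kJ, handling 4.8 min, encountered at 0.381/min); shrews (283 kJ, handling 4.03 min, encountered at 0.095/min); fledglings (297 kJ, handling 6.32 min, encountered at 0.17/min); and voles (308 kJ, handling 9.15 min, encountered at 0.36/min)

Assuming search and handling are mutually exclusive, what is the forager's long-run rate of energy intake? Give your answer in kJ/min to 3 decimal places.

R = Σλ_iE_i / (1 + Σλ_ih_i)
Numerator: 0.381×24 + 0.095×283 + 0.17×297 + 0.36×308 = 197.4
Denominator: 1 + 0.381×4.8 + 0.095×4.03 + 0.17×6.32 + 0.36×9.15 = 7.58
R = 197.4/7.58 = 26.04 kJ/min

26.042 kJ/min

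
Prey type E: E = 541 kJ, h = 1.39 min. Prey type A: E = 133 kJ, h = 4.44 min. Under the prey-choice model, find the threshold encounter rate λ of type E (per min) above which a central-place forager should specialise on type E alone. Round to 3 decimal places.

At the threshold, the rate on type E alone equals the profitability of type A: λ·541/(1 + λ·1.39) = 133/4.44 = 29.95.
Rearranging, λ(541 − 29.95×1.39) = 29.95, so λ = 29.95/499.4 = 0.05999 per min.

0.060 per min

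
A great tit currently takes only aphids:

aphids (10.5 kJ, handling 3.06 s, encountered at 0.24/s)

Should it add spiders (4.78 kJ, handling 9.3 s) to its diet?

On aphids alone, R = ΣλE/(1+Σλh) = 2.52/1.734 = 1.453 kJ/s.
Profitability of spiders: 4.78/9.3 = 0.514 kJ/s.
0.514 < 1.453, so adding spiders would lower the average — exclude it.

No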